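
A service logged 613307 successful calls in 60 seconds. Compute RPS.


Formula: throughput = requests / seconds
throughput = 613307 / 60
throughput = 10221.78 requests/second

10221.78 requests/second


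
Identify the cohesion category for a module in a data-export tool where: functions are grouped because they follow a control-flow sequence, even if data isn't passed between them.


Reasoning: Grouped by order of execution within a routine, not by data flow
Type: Procedural cohesion

Procedural cohesion


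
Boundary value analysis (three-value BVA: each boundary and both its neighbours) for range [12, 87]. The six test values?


Range: [12, 87]
Boundaries: just below min, min, min+1, max-1, max, just above max
Values: [11, 12, 13, 86, 87, 88]

[11, 12, 13, 86, 87, 88]


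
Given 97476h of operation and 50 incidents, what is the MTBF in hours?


Formula: MTBF = Total operating time / Number of failures
MTBF = 97476 / 50
MTBF = 1949.52 hours

1949.52 hours


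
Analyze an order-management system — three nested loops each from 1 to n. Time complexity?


Reasoning: three levels of nesting over n
Complexity: O(n^3)

O(n^3)


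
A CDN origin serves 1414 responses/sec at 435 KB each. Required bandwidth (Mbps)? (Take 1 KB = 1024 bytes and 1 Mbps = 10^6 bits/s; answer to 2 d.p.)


Formula: Mbps = payload_bytes * RPS * 8 / 1e6
Payload per request = 435 KB = 435 * 1024 = 445440 bytes
Total bytes/sec = 445440 * 1414 = 629852160
Total bits/sec = 629852160 * 8 = 5038817280
Mbps = 5038817280 / 1e6 = 5038.82

5038.82 Mbps


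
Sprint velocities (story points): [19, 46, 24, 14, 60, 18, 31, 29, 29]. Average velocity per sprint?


Formula: Avg velocity = Total points / Number of sprints
Points: [19, 46, 24, 14, 60, 18, 31, 29, 29]
Sum = 19 + 46 + 24 + 14 + 60 + 18 + 31 + 29 + 29 = 270
Avg velocity = 270 / 9 = 30.0 points/sprint

30.0 points/sprint


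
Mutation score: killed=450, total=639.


Mutation score = killed / total * 100
Mutation score = 450 / 639 * 100
Mutation score = 70.42%

70.42%


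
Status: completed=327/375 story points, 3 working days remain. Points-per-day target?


Formula: Required rate = Remaining points / Days left
Remaining = 375 - 327 = 48 points
Required rate = 48 / 3 = 16.0 points/day

16.0 points/day


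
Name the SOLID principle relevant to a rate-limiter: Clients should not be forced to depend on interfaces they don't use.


This describes the Interface Segregation Principle (ISP)

Interface Segregation Principle (ISP)


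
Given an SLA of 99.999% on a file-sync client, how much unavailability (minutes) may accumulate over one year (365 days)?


Formula: allowed downtime = period * (100 - SLA) / 100
Period (year (365 days)) = 525600 minutes
Unavailability fraction = (100 - 99.999) / 100
Allowed downtime = 525600 * (100 - 99.999) / 100
Allowed downtime = 5.256 minutes

5.256 minutes


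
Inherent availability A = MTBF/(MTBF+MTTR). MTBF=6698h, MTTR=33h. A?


Availability = MTBF / (MTBF + MTTR)
Availability = 6698 / (6698 + 33)
Availability = 6698 / 6731
Availability = 99.5097%

99.5097%


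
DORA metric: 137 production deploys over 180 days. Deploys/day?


Formula: deployments per day = releases / days
= 137 / 180
= 0.761 deploys/day
(equivalently, 5.33 deploys/week)

0.761 deploys/day


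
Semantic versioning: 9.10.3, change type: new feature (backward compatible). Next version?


Current: 9.10.3
Change category: 'new feature (backward compatible)' → minor bump
SemVer rule: minor bump → increment MINOR, reset PATCH to 0 (MAJOR unchanged)
New: 9.11.0

9.11.0


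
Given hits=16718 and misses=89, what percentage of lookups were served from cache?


Formula: hit rate = hits / (hits + misses) * 100
hit rate = 16718 / (16718 + 89) * 100
hit rate = 16718 / 16807 * 100
hit rate = 99.47%

99.47%


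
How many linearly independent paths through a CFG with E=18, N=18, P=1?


Formula: V(G) = E - N + 2P
V(G) = 18 - 18 + 2*1
V(G) = 0 + 2
V(G) = 2

2


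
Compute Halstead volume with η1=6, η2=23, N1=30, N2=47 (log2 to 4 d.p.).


Formula: V = N * log2(η), where N = N1 + N2 and η = η1 + η2
η = 6 + 23 = 29
N = 30 + 47 = 77
log2(29) ≈ 4.8580
V = 77 * 4.8580 = 374.07

374.07


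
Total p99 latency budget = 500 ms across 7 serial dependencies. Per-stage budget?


Formula: per_stage = total_budget / stages
per_stage = 500 / 7
per_stage = 71.43 ms

71.43 ms


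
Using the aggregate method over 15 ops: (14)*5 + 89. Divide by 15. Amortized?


Formula: Amortized cost = Total cost / Operations
Total cost = (14 * 5) + (1 * 89)
Total cost = 70 + 89 = 159
Amortized = 159 / 15 = 10.6

10.6


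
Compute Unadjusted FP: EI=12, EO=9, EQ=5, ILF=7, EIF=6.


UFP = EI*4 + EO*5 + EQ*4 + ILF*10 + EIF*7
UFP = 12*4 + 9*5 + 5*4 + 7*10 + 6*7
UFP = 48 + 45 + 20 + 70 + 42
UFP = 225

225


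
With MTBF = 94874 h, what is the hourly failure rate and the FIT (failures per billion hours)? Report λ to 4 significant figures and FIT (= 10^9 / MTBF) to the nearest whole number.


Formula: λ = 1 / MTBF; FIT = λ × 1e9 = 1e9 / MTBF
λ = 1 / 94874 ≈ 1.054e-05 failures/hour
FIT = 1e9 / 94874 ≈ 10540 failures per 1e9 hours (nearest whole number)

λ = 1.054e-05 /h, FIT = 10540


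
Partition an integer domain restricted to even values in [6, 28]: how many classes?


Constraint: even integers in [6, 28]
Class 1: x < 6 — out-of-range invalid
Class 2: x in [6,28] but odd — wrong type invalid
Class 3: x in [6,28] and even — valid
Class 4: x > 28 — out-of-range invalid
Total equivalence classes: 4

4 equivalence classes


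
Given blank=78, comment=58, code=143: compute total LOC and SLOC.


Total LOC = blank + comment + code
Total LOC = 78 + 58 + 143 = 279
SLOC (source only) = code = 143

Total LOC: 279, SLOC: 143


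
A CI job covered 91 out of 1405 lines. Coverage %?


Coverage = covered / total * 100
Coverage = 91 / 1405 * 100
Coverage = 6.48%

6.48%


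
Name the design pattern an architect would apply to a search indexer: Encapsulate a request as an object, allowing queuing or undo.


This matches the Command pattern

Command


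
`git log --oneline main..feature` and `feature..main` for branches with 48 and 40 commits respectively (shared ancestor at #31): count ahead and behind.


Common ancestor: commit #31
feature commits after divergence: 48 - 31 = 17
main commits after divergence: 40 - 31 = 9
feature is 17 commits ahead of main
main is 9 commits ahead of feature

feature ahead: 17, main ahead: 9


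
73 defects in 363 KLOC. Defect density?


Defect density = defects / KLOC
Defect density = 73 / 363
Defect density = 0.201 defects/KLOC

0.201 defects/KLOC


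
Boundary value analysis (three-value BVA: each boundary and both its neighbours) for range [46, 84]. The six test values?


Range: [46, 84]
Boundaries: just below min, min, min+1, max-1, max, just above max
Values: [45, 46, 47, 83, 84, 85]

[45, 46, 47, 83, 84, 85]


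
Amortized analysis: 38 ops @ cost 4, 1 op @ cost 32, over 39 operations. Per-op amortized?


Formula: Amortized cost = Total cost / Operations
Total cost = (38 * 4) + (1 * 32)
Total cost = 152 + 32 = 184
Amortized = 184 / 39 = 4.7179

4.7179


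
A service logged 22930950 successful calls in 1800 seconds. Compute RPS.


Formula: throughput = requests / seconds
throughput = 22930950 / 1800
throughput = 12739.42 requests/second

12739.42 requests/second


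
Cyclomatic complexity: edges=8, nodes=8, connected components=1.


Formula: V(G) = E - N + 2P
V(G) = 8 - 8 + 2*1
V(G) = 0 + 2
V(G) = 2

2


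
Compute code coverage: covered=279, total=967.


Coverage = covered / total * 100
Coverage = 279 / 967 * 100
Coverage = 28.85%

28.85%


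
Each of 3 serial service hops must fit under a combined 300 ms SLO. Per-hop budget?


Formula: per_stage = total_budget / stages
per_stage = 300 / 3
per_stage = 100.0 ms

100.0 ms


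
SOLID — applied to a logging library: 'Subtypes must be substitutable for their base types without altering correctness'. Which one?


This describes the Liskov Substitution Principle (LSP)

Liskov Substitution Principle (LSP)


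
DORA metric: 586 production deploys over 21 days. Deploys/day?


Formula: deployments per day = releases / days
= 586 / 21
= 27.905 deploys/day
(equivalently, 195.33 deploys/week)

27.905 deploys/day


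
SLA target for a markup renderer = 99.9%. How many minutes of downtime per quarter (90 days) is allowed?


Formula: allowed downtime = period * (100 - SLA) / 100
Period (quarter (90 days)) = 129600 minutes
Unavailability fraction = (100 - 99.9) / 100
Allowed downtime = 129600 * (100 - 99.9) / 100
Allowed downtime = 129.6 minutes

129.6 minutes


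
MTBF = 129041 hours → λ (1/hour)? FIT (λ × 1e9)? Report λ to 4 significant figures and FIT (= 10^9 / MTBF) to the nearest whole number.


Formula: λ = 1 / MTBF; FIT = λ × 1e9 = 1e9 / MTBF
λ = 1 / 129041 ≈ 7.749e-06 failures/hour
FIT = 1e9 / 129041 ≈ 7749 failures per 1e9 hours (nearest whole number)

λ = 7.749e-06 /h, FIT = 7749


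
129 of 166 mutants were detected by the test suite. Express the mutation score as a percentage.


Mutation score = killed / total * 100
Mutation score = 129 / 166 * 100
Mutation score = 77.71%

77.71%


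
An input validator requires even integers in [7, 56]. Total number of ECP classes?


Constraint: even integers in [7, 56]
Class 1: x < 7 — out-of-range invalid
Class 2: x in [7,56] but odd — wrong type invalid
Class 3: x in [7,56] and even — valid
Class 4: x > 56 — out-of-range invalid
Total equivalence classes: 4

4 equivalence classes


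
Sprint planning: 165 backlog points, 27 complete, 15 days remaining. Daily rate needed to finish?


Formula: Required rate = Remaining points / Days left
Remaining = 165 - 27 = 138 points
Required rate = 138 / 15 = 9.2 points/day

9.2 points/day


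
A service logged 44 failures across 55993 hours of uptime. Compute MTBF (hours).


Formula: MTBF = Total operating time / Number of failures
MTBF = 55993 / 44
MTBF = 1272.57 hours

1272.57 hours


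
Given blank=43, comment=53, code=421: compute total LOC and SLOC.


Total LOC = blank + comment + code
Total LOC = 43 + 53 + 421 = 517
SLOC (source only) = code = 421

Total LOC: 517, SLOC: 421


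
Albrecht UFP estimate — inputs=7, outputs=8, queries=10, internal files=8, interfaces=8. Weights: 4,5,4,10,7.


UFP = EI*4 + EO*5 + EQ*4 + ILF*10 + EIF*7
UFP = 7*4 + 8*5 + 10*4 + 8*10 + 8*7
UFP = 28 + 40 + 40 + 80 + 56
UFP = 244

244


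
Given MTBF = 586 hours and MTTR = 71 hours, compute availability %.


Availability = MTBF / (MTBF + MTTR)
Availability = 586 / (586 + 71)
Availability = 586 / 657
Availability = 89.1933%

89.1933%


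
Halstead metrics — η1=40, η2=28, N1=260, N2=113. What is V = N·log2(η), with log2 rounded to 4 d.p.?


Formula: V = N * log2(η), where N = N1 + N2 and η = η1 + η2
η = 40 + 28 = 68
N = 260 + 113 = 373
log2(68) ≈ 6.0875
V = 373 * 6.0875 = 2270.64

2270.64


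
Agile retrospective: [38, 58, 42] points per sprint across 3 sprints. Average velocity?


Formula: Avg velocity = Total points / Number of sprints
Points: [38, 58, 42]
Sum = 38 + 58 + 42 = 138
Avg velocity = 138 / 3 = 46.0 points/sprint

46.0 points/sprint


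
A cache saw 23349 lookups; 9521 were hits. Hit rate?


Formula: hit rate = hits / (hits + misses) * 100
hit rate = 9521 / (9521 + 13828) * 100
hit rate = 9521 / 23349 * 100
hit rate = 40.78%

40.78%


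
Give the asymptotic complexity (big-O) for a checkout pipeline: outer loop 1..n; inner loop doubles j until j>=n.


Reasoning: linear outer times logarithmic inner
Complexity: O(n log n)

O(n log n)


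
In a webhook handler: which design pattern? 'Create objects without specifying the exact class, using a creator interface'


This matches the Factory Method pattern

Factory Method


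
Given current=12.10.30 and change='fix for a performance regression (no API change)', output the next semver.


Current: 12.10.30
Change category: 'fix for a performance regression (no API change)' → patch bump
SemVer rule: patch bump → increment PATCH (MAJOR and MINOR unchanged)
New: 12.10.31

12.10.31


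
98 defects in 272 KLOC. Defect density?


Defect density = defects / KLOC
Defect density = 98 / 272
Defect density = 0.36 defects/KLOC

0.36 defects/KLOC


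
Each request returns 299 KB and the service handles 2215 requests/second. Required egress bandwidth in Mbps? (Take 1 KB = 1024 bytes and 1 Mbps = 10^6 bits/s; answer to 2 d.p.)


Formula: Mbps = payload_bytes * RPS * 8 / 1e6
Payload per request = 299 KB = 299 * 1024 = 306176 bytes
Total bytes/sec = 306176 * 2215 = 678179840
Total bits/sec = 678179840 * 8 = 5425438720
Mbps = 5425438720 / 1e6 = 5425.44

5425.44 Mbps


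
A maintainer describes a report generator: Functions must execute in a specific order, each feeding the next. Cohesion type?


Reasoning: Output of one is input to next
Type: Sequential cohesion

Sequential cohesion


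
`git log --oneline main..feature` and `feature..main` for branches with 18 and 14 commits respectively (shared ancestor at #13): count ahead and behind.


Common ancestor: commit #13
feature commits after divergence: 18 - 13 = 5
main commits after divergence: 14 - 13 = 1
feature is 5 commits ahead of main
main is 1 commits ahead of feature

feature ahead: 5, main ahead: 1


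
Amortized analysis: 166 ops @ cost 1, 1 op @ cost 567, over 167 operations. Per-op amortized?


Formula: Amortized cost = Total cost / Operations
Total cost = (166 * 1) + (1 * 567)
Total cost = 166 + 567 = 733
Amortized = 733 / 167 = 4.3892

4.3892


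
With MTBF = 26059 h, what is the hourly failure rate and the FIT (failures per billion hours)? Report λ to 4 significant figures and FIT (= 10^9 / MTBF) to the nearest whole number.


Formula: λ = 1 / MTBF; FIT = λ × 1e9 = 1e9 / MTBF
λ = 1 / 26059 ≈ 3.837e-05 failures/hour
FIT = 1e9 / 26059 ≈ 38374 failures per 1e9 hours (nearest whole number)

λ = 3.837e-05 /h, FIT = 38374


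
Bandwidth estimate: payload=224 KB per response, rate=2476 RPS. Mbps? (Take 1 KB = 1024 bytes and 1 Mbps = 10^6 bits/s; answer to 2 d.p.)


Formula: Mbps = payload_bytes * RPS * 8 / 1e6
Payload per request = 224 KB = 224 * 1024 = 229376 bytes
Total bytes/sec = 229376 * 2476 = 567934976
Total bits/sec = 567934976 * 8 = 4543479808
Mbps = 4543479808 / 1e6 = 4543.48

4543.48 Mbps


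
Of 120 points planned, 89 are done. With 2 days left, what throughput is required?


Formula: Required rate = Remaining points / Days left
Remaining = 120 - 89 = 31 points
Required rate = 31 / 2 = 15.5 points/day

15.5 points/day


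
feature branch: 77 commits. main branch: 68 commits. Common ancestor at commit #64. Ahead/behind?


Common ancestor: commit #64
feature commits after divergence: 77 - 64 = 13
main commits after divergence: 68 - 64 = 4
feature is 13 commits ahead of main
main is 4 commits ahead of feature

feature ahead: 13, main ahead: 4


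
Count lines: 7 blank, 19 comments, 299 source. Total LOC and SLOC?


Total LOC = blank + comment + code
Total LOC = 7 + 19 + 299 = 325
SLOC (source only) = code = 299

Total LOC: 325, SLOC: 299


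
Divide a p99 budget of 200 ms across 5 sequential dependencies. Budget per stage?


Formula: per_stage = total_budget / stages
per_stage = 200 / 5
per_stage = 40.0 ms

40.0 ms


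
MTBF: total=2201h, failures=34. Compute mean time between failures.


Formula: MTBF = Total operating time / Number of failures
MTBF = 2201 / 34
MTBF = 64.74 hours

64.74 hours


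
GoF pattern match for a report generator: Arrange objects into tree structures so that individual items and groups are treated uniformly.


This matches the Composite pattern

Composite


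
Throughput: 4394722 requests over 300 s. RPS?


Formula: throughput = requests / seconds
throughput = 4394722 / 300
throughput = 14649.07 requests/second

14649.07 requests/second


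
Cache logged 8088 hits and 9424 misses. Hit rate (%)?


Formula: hit rate = hits / (hits + misses) * 100
hit rate = 8088 / (8088 + 9424) * 100
hit rate = 8088 / 17512 * 100
hit rate = 46.19%

46.19%


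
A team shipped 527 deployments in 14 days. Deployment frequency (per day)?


Formula: deployments per day = releases / days
= 527 / 14
= 37.643 deploys/day
(equivalently, 263.5 deploys/week)

37.643 deploys/day


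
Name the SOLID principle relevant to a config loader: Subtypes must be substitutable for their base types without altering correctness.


This describes the Liskov Substitution Principle (LSP)

Liskov Substitution Principle (LSP)


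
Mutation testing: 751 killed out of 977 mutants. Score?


Mutation score = killed / total * 100
Mutation score = 751 / 977 * 100
Mutation score = 76.87%

76.87%


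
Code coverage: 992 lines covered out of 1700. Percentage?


Coverage = covered / total * 100
Coverage = 992 / 1700 * 100
Coverage = 58.35%

58.35%


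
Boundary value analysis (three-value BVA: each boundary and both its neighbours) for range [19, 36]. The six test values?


Range: [19, 36]
Boundaries: just below min, min, min+1, max-1, max, just above max
Values: [18, 19, 20, 35, 36, 37]

[18, 19, 20, 35, 36, 37]


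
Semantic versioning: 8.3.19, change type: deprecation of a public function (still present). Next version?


Current: 8.3.19
Change category: 'deprecation of a public function (still present)' → minor bump
SemVer rule: minor bump → increment MINOR, reset PATCH to 0 (MAJOR unchanged)
New: 8.4.0

8.4.0


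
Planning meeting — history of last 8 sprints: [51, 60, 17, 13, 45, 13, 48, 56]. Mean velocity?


Formula: Avg velocity = Total points / Number of sprints
Points: [51, 60, 17, 13, 45, 13, 48, 56]
Sum = 51 + 60 + 17 + 13 + 45 + 13 + 48 + 56 = 303
Avg velocity = 303 / 8 = 37.88 points/sprint

37.88 points/sprint


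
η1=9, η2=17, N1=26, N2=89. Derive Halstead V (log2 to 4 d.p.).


Formula: V = N * log2(η), where N = N1 + N2 and η = η1 + η2
η = 9 + 17 = 26
N = 26 + 89 = 115
log2(26) ≈ 4.7004
V = 115 * 4.7004 = 540.55

540.55


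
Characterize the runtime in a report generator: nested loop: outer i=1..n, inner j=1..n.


Reasoning: n iterations times n iterations
Complexity: O(n^2)

O(n^2)


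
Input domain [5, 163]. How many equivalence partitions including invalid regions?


Valid range: [5, 163]
Class 1: x < 5 — invalid
Class 2: 5 ≤ x ≤ 163 — valid
Class 3: x > 163 — invalid
Total equivalence classes: 3

3 equivalence classes


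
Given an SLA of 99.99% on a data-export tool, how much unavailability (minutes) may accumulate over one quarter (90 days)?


Formula: allowed downtime = period * (100 - SLA) / 100
Period (quarter (90 days)) = 129600 minutes
Unavailability fraction = (100 - 99.99) / 100
Allowed downtime = 129600 * (100 - 99.99) / 100
Allowed downtime = 12.96 minutes

12.96 minutes


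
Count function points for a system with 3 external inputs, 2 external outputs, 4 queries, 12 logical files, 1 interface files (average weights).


UFP = EI*4 + EO*5 + EQ*4 + ILF*10 + EIF*7
UFP = 3*4 + 2*5 + 4*4 + 12*10 + 1*7
UFP = 12 + 10 + 16 + 120 + 7
UFP = 165

165


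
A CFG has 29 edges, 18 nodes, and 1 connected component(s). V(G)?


Formula: V(G) = E - N + 2P
V(G) = 29 - 18 + 2*1
V(G) = 11 + 2
V(G) = 13

13


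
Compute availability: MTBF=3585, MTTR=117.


Availability = MTBF / (MTBF + MTTR)
Availability = 3585 / (3585 + 117)
Availability = 3585 / 3702
Availability = 96.8395%

96.8395%


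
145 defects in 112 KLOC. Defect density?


Defect density = defects / KLOC
Defect density = 145 / 112
Defect density = 1.295 defects/KLOC

1.295 defects/KLOC


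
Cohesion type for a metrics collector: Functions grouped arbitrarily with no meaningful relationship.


Reasoning: Worst: random grouping
Type: Coincidental cohesion

Coincidental cohesion


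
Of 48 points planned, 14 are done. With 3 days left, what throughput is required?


Formula: Required rate = Remaining points / Days left
Remaining = 48 - 14 = 34 points
Required rate = 34 / 3 = 11.33 points/day

11.33 points/day


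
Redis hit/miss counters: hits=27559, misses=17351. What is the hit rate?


Formula: hit rate = hits / (hits + misses) * 100
hit rate = 27559 / (27559 + 17351) * 100
hit rate = 27559 / 44910 * 100
hit rate = 61.36%

61.36%


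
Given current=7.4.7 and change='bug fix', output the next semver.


Current: 7.4.7
Change category: 'bug fix' → patch bump
SemVer rule: patch bump → increment PATCH (MAJOR and MINOR unchanged)
New: 7.4.8

7.4.8


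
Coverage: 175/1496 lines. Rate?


Coverage = covered / total * 100
Coverage = 175 / 1496 * 100
Coverage = 11.7%

11.7%


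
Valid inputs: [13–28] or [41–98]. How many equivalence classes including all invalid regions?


Valid ranges: [13,28] and [41,98]
Class 1: x < 13 — invalid
Class 2: 13 ≤ x ≤ 28 — valid
Class 3: 28 < x < 41 — invalid (gap between ranges)
Class 4: 41 ≤ x ≤ 98 — valid
Class 5: x > 98 — invalid
Total equivalence classes: 5

5 equivalence classes


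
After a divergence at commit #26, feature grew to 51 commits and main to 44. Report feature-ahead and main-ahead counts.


Common ancestor: commit #26
feature commits after divergence: 51 - 26 = 25
main commits after divergence: 44 - 26 = 18
feature is 25 commits ahead of main
main is 18 commits ahead of feature

feature ahead: 25, main ahead: 18


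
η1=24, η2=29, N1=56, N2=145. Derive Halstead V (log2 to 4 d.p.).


Formula: V = N * log2(η), where N = N1 + N2 and η = η1 + η2
η = 24 + 29 = 53
N = 56 + 145 = 201
log2(53) ≈ 5.7279
V = 201 * 5.7279 = 1151.31

1151.31


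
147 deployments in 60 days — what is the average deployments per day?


Formula: deployments per day = releases / days
= 147 / 60
= 2.45 deploys/day
(equivalently, 17.15 deploys/week)

2.45 deploys/day


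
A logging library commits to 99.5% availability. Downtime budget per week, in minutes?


Formula: allowed downtime = period * (100 - SLA) / 100
Period (week) = 10080 minutes
Unavailability fraction = (100 - 99.5) / 100
Allowed downtime = 10080 * (100 - 99.5) / 100
Allowed downtime = 50.4 minutes

50.4 minutes


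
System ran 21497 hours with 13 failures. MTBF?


Formula: MTBF = Total operating time / Number of failures
MTBF = 21497 / 13
MTBF = 1653.62 hours

1653.62 hours


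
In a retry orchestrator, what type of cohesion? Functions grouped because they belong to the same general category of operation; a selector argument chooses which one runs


Reasoning: Grouped by category of activity, not by data or sequence
Type: Logical cohesion

Logical cohesion


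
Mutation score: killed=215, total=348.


Mutation score = killed / total * 100
Mutation score = 215 / 348 * 100
Mutation score = 61.78%

61.78%


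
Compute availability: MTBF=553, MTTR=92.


Availability = MTBF / (MTBF + MTTR)
Availability = 553 / (553 + 92)
Availability = 553 / 645
Availability = 85.7364%

85.7364%


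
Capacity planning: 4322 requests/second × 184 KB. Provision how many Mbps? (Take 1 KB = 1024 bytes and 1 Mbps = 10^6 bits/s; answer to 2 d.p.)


Formula: Mbps = payload_bytes * RPS * 8 / 1e6
Payload per request = 184 KB = 184 * 1024 = 188416 bytes
Total bytes/sec = 188416 * 4322 = 814333952
Total bits/sec = 814333952 * 8 = 6514671616
Mbps = 6514671616 / 1e6 = 6514.67

6514.67 Mbps


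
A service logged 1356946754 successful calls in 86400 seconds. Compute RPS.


Formula: throughput = requests / seconds
throughput = 1356946754 / 86400
throughput = 15705.4 requests/second

15705.4 requests/second


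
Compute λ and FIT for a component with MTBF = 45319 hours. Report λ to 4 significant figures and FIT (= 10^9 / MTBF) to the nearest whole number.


Formula: λ = 1 / MTBF; FIT = λ × 1e9 = 1e9 / MTBF
λ = 1 / 45319 ≈ 2.207e-05 failures/hour
FIT = 1e9 / 45319 ≈ 22066 failures per 1e9 hours (nearest whole number)

λ = 2.207e-05 /h, FIT = 22066


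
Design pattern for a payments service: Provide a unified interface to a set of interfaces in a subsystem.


This matches the Facade pattern

Facade


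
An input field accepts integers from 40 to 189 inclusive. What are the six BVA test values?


Range: [40, 189]
Boundaries: just below min, min, min+1, max-1, max, just above max
Values: [39, 40, 41, 188, 189, 190]

[39, 40, 41, 188, 189, 190]


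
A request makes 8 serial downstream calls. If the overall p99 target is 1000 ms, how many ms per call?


Formula: per_stage = total_budget / stages
per_stage = 1000 / 8
per_stage = 125.0 ms

125.0 ms


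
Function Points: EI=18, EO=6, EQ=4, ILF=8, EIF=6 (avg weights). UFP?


UFP = EI*4 + EO*5 + EQ*4 + ILF*10 + EIF*7
UFP = 18*4 + 6*5 + 4*4 + 8*10 + 6*7
UFP = 72 + 30 + 16 + 80 + 42
UFP = 240

240


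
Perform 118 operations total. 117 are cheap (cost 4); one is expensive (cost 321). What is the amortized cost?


Formula: Amortized cost = Total cost / Operations
Total cost = (117 * 4) + (1 * 321)
Total cost = 468 + 321 = 789
Amortized = 789 / 118 = 6.6864

6.6864


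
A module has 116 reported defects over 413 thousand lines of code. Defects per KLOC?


Defect density = defects / KLOC
Defect density = 116 / 413
Defect density = 0.281 defects/KLOC

0.281 defects/KLOC


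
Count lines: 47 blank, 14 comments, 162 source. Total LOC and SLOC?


Total LOC = blank + comment + code
Total LOC = 47 + 14 + 162 = 223
SLOC (source only) = code = 162

Total LOC: 223, SLOC: 162


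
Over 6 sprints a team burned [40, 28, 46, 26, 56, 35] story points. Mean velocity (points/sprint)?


Formula: Avg velocity = Total points / Number of sprints
Points: [40, 28, 46, 26, 56, 35]
Sum = 40 + 28 + 46 + 26 + 56 + 35 = 231
Avg velocity = 231 / 6 = 38.5 points/sprint

38.5 points/sprint


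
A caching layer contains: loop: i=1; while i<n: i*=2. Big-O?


Reasoning: i doubles each step so iterations are log2(n)
Complexity: O(log n)

O(log n)


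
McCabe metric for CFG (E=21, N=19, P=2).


Formula: V(G) = E - N + 2P
V(G) = 21 - 19 + 2*2
V(G) = 2 + 4
V(G) = 6

6


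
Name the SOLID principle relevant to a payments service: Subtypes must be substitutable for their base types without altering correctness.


This describes the Liskov Substitution Principle (LSP)

Liskov Substitution Principle (LSP)


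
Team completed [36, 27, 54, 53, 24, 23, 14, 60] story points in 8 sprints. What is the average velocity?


Formula: Avg velocity = Total points / Number of sprints
Points: [36, 27, 54, 53, 24, 23, 14, 60]
Sum = 36 + 27 + 54 + 53 + 24 + 23 + 14 + 60 = 291
Avg velocity = 291 / 8 = 36.38 points/sprint

36.38 points/sprint


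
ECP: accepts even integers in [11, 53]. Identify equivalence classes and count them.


Constraint: even integers in [11, 53]
Class 1: x < 11 — out-of-range invalid
Class 2: x in [11,53] but odd — wrong type invalid
Class 3: x in [11,53] and even — valid
Class 4: x > 53 — out-of-range invalid
Total equivalence classes: 4

4 equivalence classes


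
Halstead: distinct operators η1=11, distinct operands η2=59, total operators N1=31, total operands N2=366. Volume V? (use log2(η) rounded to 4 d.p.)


Formula: V = N * log2(η), where N = N1 + N2 and η = η1 + η2
η = 11 + 59 = 70
N = 31 + 366 = 397
log2(70) ≈ 6.1293
V = 397 * 6.1293 = 2433.33

2433.33


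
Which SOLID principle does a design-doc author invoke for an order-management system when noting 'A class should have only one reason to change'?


This describes the Single Responsibility Principle (SRP)

Single Responsibility Principle (SRP)


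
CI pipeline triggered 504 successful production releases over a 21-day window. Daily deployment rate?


Formula: deployments per day = releases / days
= 504 / 21
= 24.0 deploys/day
(equivalently, 168.0 deploys/week)

24.0 deploys/day


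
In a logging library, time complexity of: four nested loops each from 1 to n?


Reasoning: four levels of nesting
Complexity: O(n^4)

O(n^4)


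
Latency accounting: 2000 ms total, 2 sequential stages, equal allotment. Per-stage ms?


Formula: per_stage = total_budget / stages
per_stage = 2000 / 2
per_stage = 1000.0 ms

1000.0 ms


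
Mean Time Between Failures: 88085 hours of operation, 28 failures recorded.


Formula: MTBF = Total operating time / Number of failures
MTBF = 88085 / 28
MTBF = 3145.89 hours

3145.89 hours


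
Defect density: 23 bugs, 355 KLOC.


Defect density = defects / KLOC
Defect density = 23 / 355
Defect density = 0.065 defects/KLOC

0.065 defects/KLOC


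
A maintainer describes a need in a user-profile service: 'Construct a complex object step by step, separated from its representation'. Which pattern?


This matches the Builder pattern

Builder


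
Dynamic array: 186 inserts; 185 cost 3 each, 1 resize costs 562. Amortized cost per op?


Formula: Amortized cost = Total cost / Operations
Total cost = (185 * 3) + (1 * 562)
Total cost = 555 + 562 = 1117
Amortized = 1117 / 186 = 6.0054

6.0054


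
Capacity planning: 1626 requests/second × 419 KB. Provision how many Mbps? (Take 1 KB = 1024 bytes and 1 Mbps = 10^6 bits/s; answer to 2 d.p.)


Formula: Mbps = payload_bytes * RPS * 8 / 1e6
Payload per request = 419 KB = 419 * 1024 = 429056 bytes
Total bytes/sec = 429056 * 1626 = 697645056
Total bits/sec = 697645056 * 8 = 5581160448
Mbps = 5581160448 / 1e6 = 5581.16

5581.16 Mbps


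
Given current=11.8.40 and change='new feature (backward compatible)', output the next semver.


Current: 11.8.40
Change category: 'new feature (backward compatible)' → minor bump
SemVer rule: minor bump → increment MINOR, reset PATCH to 0 (MAJOR unchanged)
New: 11.9.0

11.9.0


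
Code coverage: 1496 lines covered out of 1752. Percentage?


Coverage = covered / total * 100
Coverage = 1496 / 1752 * 100
Coverage = 85.39%

85.39%


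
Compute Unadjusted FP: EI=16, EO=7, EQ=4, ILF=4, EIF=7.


UFP = EI*4 + EO*5 + EQ*4 + ILF*10 + EIF*7
UFP = 16*4 + 7*5 + 4*4 + 4*10 + 7*7
UFP = 64 + 35 + 16 + 40 + 49
UFP = 204

204


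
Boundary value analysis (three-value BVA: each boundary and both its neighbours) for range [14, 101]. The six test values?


Range: [14, 101]
Boundaries: just below min, min, min+1, max-1, max, just above max
Values: [13, 14, 15, 100, 101, 102]

[13, 14, 15, 100, 101, 102]


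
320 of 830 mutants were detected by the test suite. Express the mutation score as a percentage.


Mutation score = killed / total * 100
Mutation score = 320 / 830 * 100
Mutation score = 38.55%

38.55%


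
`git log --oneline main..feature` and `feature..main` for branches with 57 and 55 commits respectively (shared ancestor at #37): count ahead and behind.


Common ancestor: commit #37
feature commits after divergence: 57 - 37 = 20
main commits after divergence: 55 - 37 = 18
feature is 20 commits ahead of main
main is 18 commits ahead of feature

feature ahead: 20, main ahead: 18


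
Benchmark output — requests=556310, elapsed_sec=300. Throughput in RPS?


Formula: throughput = requests / seconds
throughput = 556310 / 300
throughput = 1854.37 requests/second

1854.37 requests/second


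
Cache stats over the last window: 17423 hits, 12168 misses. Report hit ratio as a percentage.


Formula: hit rate = hits / (hits + misses) * 100
hit rate = 17423 / (17423 + 12168) * 100
hit rate = 17423 / 29591 * 100
hit rate = 58.88%

58.88%


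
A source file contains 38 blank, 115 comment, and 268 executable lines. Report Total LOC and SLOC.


Total LOC = blank + comment + code
Total LOC = 38 + 115 + 268 = 421
SLOC (source only) = code = 268

Total LOC: 421, SLOC: 268


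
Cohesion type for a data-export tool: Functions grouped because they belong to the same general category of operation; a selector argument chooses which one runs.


Reasoning: Grouped by category of activity, not by data or sequence
Type: Logical cohesion

Logical cohesion


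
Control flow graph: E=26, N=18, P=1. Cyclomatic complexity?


Formula: V(G) = E - N + 2P
V(G) = 26 - 18 + 2*1
V(G) = 8 + 2
V(G) = 10

10


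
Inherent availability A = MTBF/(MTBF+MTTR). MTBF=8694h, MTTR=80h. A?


Availability = MTBF / (MTBF + MTTR)
Availability = 8694 / (8694 + 80)
Availability = 8694 / 8774
Availability = 99.0882%

99.0882%


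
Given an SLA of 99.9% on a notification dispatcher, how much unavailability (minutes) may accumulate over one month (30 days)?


Formula: allowed downtime = period * (100 - SLA) / 100
Period (month (30 days)) = 43200 minutes
Unavailability fraction = (100 - 99.9) / 100
Allowed downtime = 43200 * (100 - 99.9) / 100
Allowed downtime = 43.2 minutes

43.2 minutes


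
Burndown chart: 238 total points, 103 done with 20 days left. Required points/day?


Formula: Required rate = Remaining points / Days left
Remaining = 238 - 103 = 135 points
Required rate = 135 / 20 = 6.75 points/day

6.75 points/day


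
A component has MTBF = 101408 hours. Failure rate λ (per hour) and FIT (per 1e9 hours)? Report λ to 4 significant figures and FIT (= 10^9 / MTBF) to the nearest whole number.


Formula: λ = 1 / MTBF; FIT = λ × 1e9 = 1e9 / MTBF
λ = 1 / 101408 ≈ 9.861e-06 failures/hour
FIT = 1e9 / 101408 ≈ 9861 failures per 1e9 hours (nearest whole number)

λ = 9.861e-06 /h, FIT = 9861


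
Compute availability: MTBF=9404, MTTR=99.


Availability = MTBF / (MTBF + MTTR)
Availability = 9404 / (9404 + 99)
Availability = 9404 / 9503
Availability = 98.9582%

98.9582%


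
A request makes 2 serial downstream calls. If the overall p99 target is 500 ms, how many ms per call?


Formula: per_stage = total_budget / stages
per_stage = 500 / 2
per_stage = 250.0 ms

250.0 ms


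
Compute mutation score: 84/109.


Mutation score = killed / total * 100
Mutation score = 84 / 109 * 100
Mutation score = 77.06%

77.06%


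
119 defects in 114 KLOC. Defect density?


Defect density = defects / KLOC
Defect density = 119 / 114
Defect density = 1.044 defects/KLOC

1.044 defects/KLOC


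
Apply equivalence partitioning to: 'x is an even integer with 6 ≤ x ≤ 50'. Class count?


Constraint: even integers in [6, 50]
Class 1: x < 6 — out-of-range invalid
Class 2: x in [6,50] but odd — wrong type invalid
Class 3: x in [6,50] and even — valid
Class 4: x > 50 — out-of-range invalid
Total equivalence classes: 4

4 equivalence classes


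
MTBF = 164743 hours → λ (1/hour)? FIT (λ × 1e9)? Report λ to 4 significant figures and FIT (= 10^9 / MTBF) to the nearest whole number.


Formula: λ = 1 / MTBF; FIT = λ × 1e9 = 1e9 / MTBF
λ = 1 / 164743 ≈ 6.070e-06 failures/hour
FIT = 1e9 / 164743 ≈ 6070 failures per 1e9 hours (nearest whole number)

λ = 6.070e-06 /h, FIT = 6070


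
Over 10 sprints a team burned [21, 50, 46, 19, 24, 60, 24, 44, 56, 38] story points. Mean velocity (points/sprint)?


Formula: Avg velocity = Total points / Number of sprints
Points: [21, 50, 46, 19, 24, 60, 24, 44, 56, 38]
Sum = 21 + 50 + 46 + 19 + 24 + 60 + 24 + 44 + 56 + 38 = 382
Avg velocity = 382 / 10 = 38.2 points/sprint

38.2 points/sprint


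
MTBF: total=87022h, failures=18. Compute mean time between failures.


Formula: MTBF = Total operating time / Number of failures
MTBF = 87022 / 18
MTBF = 4834.56 hours

4834.56 hours


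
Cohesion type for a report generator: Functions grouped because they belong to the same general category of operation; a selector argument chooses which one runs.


Reasoning: Grouped by category of activity, not by data or sequence
Type: Logical cohesion

Logical cohesion


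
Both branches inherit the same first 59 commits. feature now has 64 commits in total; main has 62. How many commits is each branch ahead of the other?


Common ancestor: commit #59
feature commits after divergence: 64 - 59 = 5
main commits after divergence: 62 - 59 = 3
feature is 5 commits ahead of main
main is 3 commits ahead of feature

feature ahead: 5, main ahead: 3


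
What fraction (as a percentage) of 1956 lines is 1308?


Coverage = covered / total * 100
Coverage = 1308 / 1956 * 100
Coverage = 66.87%

66.87%


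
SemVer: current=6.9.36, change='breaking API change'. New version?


Current: 6.9.36
Change category: 'breaking API change' → major bump
SemVer rule: major bump → increment MAJOR, reset MINOR and PATCH to 0
New: 7.0.0

7.0.0


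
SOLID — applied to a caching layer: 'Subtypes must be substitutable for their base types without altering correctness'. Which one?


This describes the Liskov Substitution Principle (LSP)

Liskov Substitution Principle (LSP)


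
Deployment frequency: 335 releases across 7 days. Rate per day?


Formula: deployments per day = releases / days
= 335 / 7
= 47.857 deploys/day
(equivalently, 335.0 deploys/week)

47.857 deploys/day


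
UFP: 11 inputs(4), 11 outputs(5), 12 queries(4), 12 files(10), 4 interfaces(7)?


UFP = EI*4 + EO*5 + EQ*4 + ILF*10 + EIF*7
UFP = 11*4 + 11*5 + 12*4 + 12*10 + 4*7
UFP = 44 + 55 + 48 + 120 + 28
UFP = 295

295


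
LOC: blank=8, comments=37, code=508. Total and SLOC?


Total LOC = blank + comment + code
Total LOC = 8 + 37 + 508 = 553
SLOC (source only) = code = 508

Total LOC: 553, SLOC: 508


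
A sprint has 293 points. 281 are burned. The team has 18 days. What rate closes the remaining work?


Formula: Required rate = Remaining points / Days left
Remaining = 293 - 281 = 12 points
Required rate = 12 / 18 = 0.67 points/day

0.67 points/day


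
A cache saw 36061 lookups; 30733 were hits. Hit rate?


Formula: hit rate = hits / (hits + misses) * 100
hit rate = 30733 / (30733 + 5328) * 100
hit rate = 30733 / 36061 * 100
hit rate = 85.23%

85.23%


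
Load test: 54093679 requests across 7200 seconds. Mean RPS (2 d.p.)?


Formula: throughput = requests / seconds
throughput = 54093679 / 7200
throughput = 7513.01 requests/second

7513.01 requests/second


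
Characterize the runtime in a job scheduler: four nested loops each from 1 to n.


Reasoning: four levels of nesting
Complexity: O(n^4)

O(n^4)


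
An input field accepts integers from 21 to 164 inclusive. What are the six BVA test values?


Range: [21, 164]
Boundaries: just below min, min, min+1, max-1, max, just above max
Values: [20, 21, 22, 163, 164, 165]

[20, 21, 22, 163, 164, 165]


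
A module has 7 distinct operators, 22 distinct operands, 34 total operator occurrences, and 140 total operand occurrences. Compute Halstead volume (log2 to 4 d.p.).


Formula: V = N * log2(η), where N = N1 + N2 and η = η1 + η2
η = 7 + 22 = 29
N = 34 + 140 = 174
log2(29) ≈ 4.8580
V = 174 * 4.8580 = 845.29

845.29


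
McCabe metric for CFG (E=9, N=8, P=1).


Formula: V(G) = E - N + 2P
V(G) = 9 - 8 + 2*1
V(G) = 1 + 2
V(G) = 3

3


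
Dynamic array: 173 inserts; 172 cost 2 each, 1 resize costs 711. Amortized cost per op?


Formula: Amortized cost = Total cost / Operations
Total cost = (172 * 2) + (1 * 711)
Total cost = 344 + 711 = 1055
Amortized = 1055 / 173 = 6.0983

6.0983


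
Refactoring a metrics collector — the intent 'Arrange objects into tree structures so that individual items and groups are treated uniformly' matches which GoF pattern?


This matches the Composite pattern

Composite


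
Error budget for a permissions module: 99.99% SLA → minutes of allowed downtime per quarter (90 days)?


Formula: allowed downtime = period * (100 - SLA) / 100
Period (quarter (90 days)) = 129600 minutes
Unavailability fraction = (100 - 99.99) / 100
Allowed downtime = 129600 * (100 - 99.99) / 100
Allowed downtime = 12.96 minutes

12.96 minutes
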